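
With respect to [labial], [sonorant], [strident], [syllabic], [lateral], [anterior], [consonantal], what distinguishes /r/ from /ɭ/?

/r/ is the alveolar trill and /ɭ/ is the retroflex lateral approximant. Both are [−labial], [+sonorant], [−strident], [−syllabic], [+consonantal]. /r/ is [−lateral] while /ɭ/ is [+lateral]; /r/ is [+anterior] while /ɭ/ is [−anterior], so the distinguishing features are [lateral], [anterior].

[lateral], [anterior]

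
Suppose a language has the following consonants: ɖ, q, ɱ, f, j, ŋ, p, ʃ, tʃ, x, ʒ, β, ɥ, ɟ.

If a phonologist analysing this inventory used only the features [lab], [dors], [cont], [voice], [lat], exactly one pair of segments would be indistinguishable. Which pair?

/ŋ/ (velar nasal) and /ɟ/ (voiced palatal stop) are both [-labial], [+dorsal], [-continuant], [+voice], [-lateral], so none of the listed features separates them. (They do differ in [sonorant], [nasal] and [back], which are not among the given features.) Every other pair in the inventory differs on at least one listed feature.

ŋ, ɟ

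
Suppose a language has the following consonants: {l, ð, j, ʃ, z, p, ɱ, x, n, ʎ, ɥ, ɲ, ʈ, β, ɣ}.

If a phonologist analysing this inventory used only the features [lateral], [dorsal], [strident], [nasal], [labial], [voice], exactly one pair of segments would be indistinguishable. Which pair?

j, ɣ

/j/ (palatal glide) and /ɣ/ (voiced velar fricative) are both [−lateral], [+dorsal], [−strident], [−nasal], [−labial], [+voice], so none of the listed features separates them. (They do differ in [sonorant] and [back], which are not among the given features.) Every other pair in the inventory differs on at least one listed feature.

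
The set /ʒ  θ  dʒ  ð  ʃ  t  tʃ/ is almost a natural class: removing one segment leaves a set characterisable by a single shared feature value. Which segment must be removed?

t

[distributed] groups all but one: /dʒ, ʒ, θ, tʃ, ʃ, ð/ share [+distributed] while /t/ (voiceless alveolar stop) alone is [−distributed]. Removing any other segment would not leave a single-feature class that excludes it.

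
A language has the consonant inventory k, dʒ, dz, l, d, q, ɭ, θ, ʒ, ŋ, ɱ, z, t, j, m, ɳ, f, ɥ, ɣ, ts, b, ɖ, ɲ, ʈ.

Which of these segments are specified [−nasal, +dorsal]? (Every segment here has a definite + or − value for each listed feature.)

k, q, j, ɥ, ɣ

Checking each segment against [−nasal], [+dorsal]: /k/ (voiceless velar stop), /q/ (voiceless uvular stop), /j/ (palatal glide), /ɥ/ (labial-palatal glide), /ɣ/ (voiced velar fricative) satisfy every feature; every other segment in the inventory fails at least one.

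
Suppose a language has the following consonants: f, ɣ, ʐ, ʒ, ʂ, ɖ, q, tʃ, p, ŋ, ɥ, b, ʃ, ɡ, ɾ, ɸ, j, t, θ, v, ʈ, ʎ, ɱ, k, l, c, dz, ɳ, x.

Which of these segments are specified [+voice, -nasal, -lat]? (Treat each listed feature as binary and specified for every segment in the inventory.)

Eliminate segments failing any feature: /f, ʂ, q, tʃ, p, ʃ, ɸ, t, θ, ʈ, k, c, x/ are [-voice]; /ŋ, ɱ, ɳ/ are [+nasal]; /ʎ, l/ are [+lateral]. The remaining /ɣ, ʐ, ʒ, ɖ, ɥ, b, ɡ, ɾ, j, v, dz/ satisfy [+voice], [-nasal], [-lateral].

ɣ, ʐ, ʒ, ɖ, ɥ, b, ɡ, ɾ, j, v, dz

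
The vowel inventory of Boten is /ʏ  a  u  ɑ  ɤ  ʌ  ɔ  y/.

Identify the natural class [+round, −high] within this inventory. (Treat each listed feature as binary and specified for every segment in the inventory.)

ɔ

Eliminate segments failing any feature: /ʏ, u, y/ are [+high]; /a, ɑ, ɤ, ʌ/ are [−round]. The remaining /ɔ/ satisfy [+round], [−high].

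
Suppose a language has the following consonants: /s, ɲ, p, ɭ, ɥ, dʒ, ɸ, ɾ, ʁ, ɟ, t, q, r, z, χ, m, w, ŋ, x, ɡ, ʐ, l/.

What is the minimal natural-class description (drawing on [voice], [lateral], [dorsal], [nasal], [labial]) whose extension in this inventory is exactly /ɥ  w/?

[+labial, +dorsal]

The class [+labial], [+dorsal] has exactly /ɥ, w/ as its extension in this inventory. No smaller conjunction from the listed features achieves this: [+dorsal] alone would also admit /ɲ, ʁ, ɟ, q, …/; [+labial] alone would also admit /p, ɸ, m/; and checking the remaining single features turns up none with this extension.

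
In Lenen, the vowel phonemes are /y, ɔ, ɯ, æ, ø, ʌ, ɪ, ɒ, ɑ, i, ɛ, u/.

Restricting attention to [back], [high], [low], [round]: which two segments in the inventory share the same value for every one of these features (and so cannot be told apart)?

Both /i/ and /ɪ/ are [-back], [+high], [-low], [-round]. Since the list omits [tense] — which does distinguish the high front unrounded tense vowel from the high front unrounded lax vowel — this pair collapses; all other pairs remain distinct.

i, ɪ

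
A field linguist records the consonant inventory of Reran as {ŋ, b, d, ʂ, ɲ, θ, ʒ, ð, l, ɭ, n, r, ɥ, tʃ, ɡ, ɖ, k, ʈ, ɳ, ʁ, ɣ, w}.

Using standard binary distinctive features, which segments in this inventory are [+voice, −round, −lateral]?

Checking each segment against [+voice], [−round], [−lateral]: /ŋ/ (velar nasal), /b/ (voiced bilabial stop), /d/ (voiced alveolar stop), /ɲ/ (palatal nasal), /ʒ/ (voiced postalveolar fricative), /ð/ (voiced dental fricative), among others, satisfy every feature; every other segment in the inventory fails at least one.

ŋ, b, d, ɲ, ʒ, ð, n, r, ɡ, ɖ, ɳ, ʁ, ɣ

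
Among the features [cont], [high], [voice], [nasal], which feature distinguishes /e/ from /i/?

[high]

The two segments share [+continuant], [+voice], [−nasal]. The only feature from the list on which they differ: /e/ is [−high] while /i/ is [+high].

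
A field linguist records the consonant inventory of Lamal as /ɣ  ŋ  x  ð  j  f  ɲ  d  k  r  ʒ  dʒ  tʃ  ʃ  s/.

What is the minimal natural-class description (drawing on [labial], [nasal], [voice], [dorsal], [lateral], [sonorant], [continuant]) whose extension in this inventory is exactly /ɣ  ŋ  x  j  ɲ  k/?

The target set is precisely the extension of [+dorsal] in this inventory.

[+dorsal]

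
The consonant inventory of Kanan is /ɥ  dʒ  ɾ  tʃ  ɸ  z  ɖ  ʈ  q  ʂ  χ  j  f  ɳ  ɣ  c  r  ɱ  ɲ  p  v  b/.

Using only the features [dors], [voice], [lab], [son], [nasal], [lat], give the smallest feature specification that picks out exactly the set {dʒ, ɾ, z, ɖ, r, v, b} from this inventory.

/dʒ, ɾ, z, ɖ, r, v, b/ are all [+voice], [−nasal], [−dorsal], and no other segment in the inventory matches all three values. Dropping any one of them over-generates: [−nasal, −dorsal] alone would also admit /tʃ, ɸ, ʈ, ʂ, …/; [+voice, −dorsal] alone would also admit /ɳ, ɱ/; [+voice, −nasal] alone would also admit /ɥ, j, ɣ/. No other combination of two listed features picks out exactly this set either, so fewer than three features will not do.

[+voice, −nasal, −dors]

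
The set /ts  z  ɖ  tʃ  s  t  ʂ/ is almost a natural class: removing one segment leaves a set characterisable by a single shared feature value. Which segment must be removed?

tʃ

The remaining segments after removing /tʃ/ share [−distributed]; /tʃ/ (voiceless postalveolar affricate) is [+distributed]. For every other candidate removal, the leftover set fails to share any single feature value that the removed segment lacks.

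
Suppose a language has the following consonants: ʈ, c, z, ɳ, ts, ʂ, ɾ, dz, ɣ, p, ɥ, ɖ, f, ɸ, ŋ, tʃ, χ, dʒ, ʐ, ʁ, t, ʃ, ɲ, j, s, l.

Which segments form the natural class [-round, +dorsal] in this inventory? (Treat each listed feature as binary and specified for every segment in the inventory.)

c, ɣ, ŋ, χ, ʁ, ɲ, j

Checking each segment against [-round], [+dorsal]: /c/ (voiceless palatal stop), /ɣ/ (voiced velar fricative), /ŋ/ (velar nasal), /χ/ (voiceless uvular fricative), /ʁ/ (voiced uvular fricative), /ɲ/ (palatal nasal), among others, satisfy every feature; every other segment in the inventory fails at least one.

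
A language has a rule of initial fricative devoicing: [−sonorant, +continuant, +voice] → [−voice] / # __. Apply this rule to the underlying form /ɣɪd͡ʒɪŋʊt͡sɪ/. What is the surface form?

Only the initial segment /ɣ/ is both word-initial and matches the structural description. It is a voiced velar fricative, so [−sonorant, +continuant, +voice] holds; changing it to [−voice] with all other features held fixed yields /x/ (voiceless velar fricative). No other segment meets both the structural description and the environment, so the output is [xɪd͡ʒɪŋʊt͡sɪ].

[xɪd͡ʒɪŋʊt͡sɪ]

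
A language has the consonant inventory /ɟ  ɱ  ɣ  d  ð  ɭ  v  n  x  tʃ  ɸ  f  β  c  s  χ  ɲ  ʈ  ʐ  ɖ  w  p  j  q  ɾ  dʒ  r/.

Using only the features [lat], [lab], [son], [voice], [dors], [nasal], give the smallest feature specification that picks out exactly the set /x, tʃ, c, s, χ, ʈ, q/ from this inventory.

/x, tʃ, c, s, χ, ʈ, q/ are all [−voice], [−labial], and no other segment in the inventory matches both values. Dropping any one of them over-generates: [−labial] alone would also admit /ɟ, ɣ, d, ð, …/; [−voice] alone would also admit /ɸ, f, p/. No other single listed feature picks out exactly this set either, so fewer than two features will not do.

[−voice, −lab]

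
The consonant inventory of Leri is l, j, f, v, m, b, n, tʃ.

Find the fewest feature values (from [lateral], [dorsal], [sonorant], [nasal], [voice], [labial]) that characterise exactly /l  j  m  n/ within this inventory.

[+sonorant]

The target set is precisely the extension of [+sonorant] in this inventory.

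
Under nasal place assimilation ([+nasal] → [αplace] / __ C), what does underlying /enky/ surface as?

[eŋky]

/n/ sits before the [+dorsal] consonant /k/, so it takes on [+dorsal] and surfaces as /ŋ/. The rest of the form is unaffected: [eŋky].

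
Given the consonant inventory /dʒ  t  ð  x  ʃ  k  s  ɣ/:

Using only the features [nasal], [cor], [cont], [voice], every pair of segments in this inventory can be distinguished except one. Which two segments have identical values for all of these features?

ʃ, s

Both /ʃ/ and /s/ are [-nasal], [+coronal], [+continuant], [-voice]. Since the list omits [anterior] and [distributed] — which do distinguish the voiceless postalveolar fricative from the voiceless alveolar fricative — this pair collapses; all other pairs remain distinct.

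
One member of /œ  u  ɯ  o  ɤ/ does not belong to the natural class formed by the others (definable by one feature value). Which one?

/o, u, ɯ, ɤ/ are all [+tense], but /œ/ (mid front rounded lax vowel) is [−tense]. No other single segment can be removed to leave a set sharing one feature value that the removed segment lacks, so /œ/ is the odd one out.

œ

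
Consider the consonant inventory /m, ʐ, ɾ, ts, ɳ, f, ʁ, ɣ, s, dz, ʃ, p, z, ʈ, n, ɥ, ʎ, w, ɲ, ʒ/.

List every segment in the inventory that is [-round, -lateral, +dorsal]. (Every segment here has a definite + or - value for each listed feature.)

ʁ, ɣ, ɲ

Eliminate segments failing any feature: /m, ʐ, ɾ, ts, ɳ, f, s, dz, ʃ, p, z, ʈ, n, ʒ/ are [-dorsal]; /ɥ, w/ are [+round]; /ʎ/ is [+lateral]. The remaining /ʁ, ɣ, ɲ/ satisfy [-round], [-lateral], [+dorsal].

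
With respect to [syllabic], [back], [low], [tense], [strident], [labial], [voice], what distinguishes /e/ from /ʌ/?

/e/ is the mid front unrounded tense vowel and /ʌ/ is the mid back unrounded lax vowel. Both are [+syllabic], [-low], [-strident], [-labial], [+voice]. /e/ is [-back] while /ʌ/ is [+back]; /e/ is [+tense] while /ʌ/ is [-tense], so the distinguishing features are [back], [tense].

[back], [tense]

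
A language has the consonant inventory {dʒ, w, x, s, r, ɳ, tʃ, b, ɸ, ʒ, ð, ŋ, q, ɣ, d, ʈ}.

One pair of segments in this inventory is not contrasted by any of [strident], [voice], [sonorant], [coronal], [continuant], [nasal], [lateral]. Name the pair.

x, ɸ

On the given features, /x/ and /ɸ/ have an identical profile: [−strident], [−voice], [−sonorant], [−coronal], [+continuant], [−nasal], [−lateral]. No other two segments in the inventory coincide on all 7 features. (They do differ in [labial] and [dorsal], which are not among the given features.)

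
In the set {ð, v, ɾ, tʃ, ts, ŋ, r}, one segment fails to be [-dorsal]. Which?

ŋ

Every segment except /ŋ/ is [-dorsal]. /ŋ/ (velar nasal) is [+dorsal], so it is the exception.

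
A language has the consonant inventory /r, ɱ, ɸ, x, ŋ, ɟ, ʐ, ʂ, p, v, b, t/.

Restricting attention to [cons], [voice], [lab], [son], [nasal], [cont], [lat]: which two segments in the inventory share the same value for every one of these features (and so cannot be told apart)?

ʂ, x

/ʂ/ (voiceless retroflex fricative) and /x/ (voiceless velar fricative) are both [+consonantal], [-voice], [-labial], [-sonorant], [-nasal], [+continuant], [-lateral], so none of the listed features separates them. (They do differ in [strident], [coronal] and [dorsal], which are not among the given features.) Every other pair in the inventory differs on at least one listed feature.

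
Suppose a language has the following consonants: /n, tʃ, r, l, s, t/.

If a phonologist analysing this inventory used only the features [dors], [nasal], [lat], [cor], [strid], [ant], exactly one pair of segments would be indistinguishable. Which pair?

Both /r/ and /t/ are [−dorsal], [−nasal], [−lateral], [+coronal], [−strident], [+anterior]. Since the list omits [sonorant], [voice] and [continuant] — which do distinguish the alveolar trill from the voiceless alveolar stop — this pair collapses; all other pairs remain distinct.

r, t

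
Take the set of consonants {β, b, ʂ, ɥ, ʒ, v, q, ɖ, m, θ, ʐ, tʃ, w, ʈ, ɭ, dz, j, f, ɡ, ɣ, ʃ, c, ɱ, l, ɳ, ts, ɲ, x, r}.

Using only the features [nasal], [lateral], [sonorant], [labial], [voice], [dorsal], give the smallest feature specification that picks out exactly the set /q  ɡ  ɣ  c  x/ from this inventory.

[−sonorant, +dorsal]

Every target segment is [−sonorant], [+dorsal]; each remaining inventory member fails at least one of these. Each conjunct is needed — [+dorsal] alone would also admit /ɥ, w, j, ɲ/; [−sonorant] alone would also admit /β, b, ʂ, ʒ, …/ — and no other single listed feature has exactly this extension, so two is the minimum.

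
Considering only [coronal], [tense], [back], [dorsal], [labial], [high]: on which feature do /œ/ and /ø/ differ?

[tense]

/œ/ is the mid front rounded lax vowel and /ø/ is the mid front rounded tense vowel. Both are [−coronal], [−back], [+dorsal], [+labial], [−high]. /œ/ is [−tense] while /ø/ is [+tense], so the distinguishing feature is [tense].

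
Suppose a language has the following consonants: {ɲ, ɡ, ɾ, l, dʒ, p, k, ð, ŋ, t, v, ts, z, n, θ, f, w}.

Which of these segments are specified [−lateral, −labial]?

ɲ, ɡ, ɾ, dʒ, k, ð, ŋ, t, ts, z, n, θ

Checking each segment against [−lateral], [−labial]: /ɲ/ (palatal nasal), /ɡ/ (voiced velar stop), /ɾ/ (alveolar tap), /dʒ/ (voiced postalveolar affricate), /k/ (voiceless velar stop), /ð/ (voiced dental fricative), among others, satisfy every feature; every other segment in the inventory fails at least one.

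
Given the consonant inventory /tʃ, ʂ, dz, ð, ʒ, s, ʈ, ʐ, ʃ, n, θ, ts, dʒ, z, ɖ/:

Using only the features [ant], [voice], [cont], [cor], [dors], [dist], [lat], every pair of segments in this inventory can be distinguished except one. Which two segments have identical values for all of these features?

On the given features, /n/ and /dz/ have an identical profile: [+anterior], [+voice], [−continuant], [+coronal], [−dorsal], [−distributed], [−lateral]. No other two segments in the inventory coincide on all 7 features. (They do differ in [sonorant], [nasal] and [strident], which are not among the given features.)

n, dz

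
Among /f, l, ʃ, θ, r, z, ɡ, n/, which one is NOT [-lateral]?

/l/ is the alveolar lateral approximant, which is [+lateral]; the rest — /z, n, ɡ, r, θ, ʃ, f/ — are [-lateral].

l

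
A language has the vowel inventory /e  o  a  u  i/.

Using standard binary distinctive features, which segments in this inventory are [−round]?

The [−round] segments here are /e, a, i/; the remaining /o, u/ are [+round].

e, a, i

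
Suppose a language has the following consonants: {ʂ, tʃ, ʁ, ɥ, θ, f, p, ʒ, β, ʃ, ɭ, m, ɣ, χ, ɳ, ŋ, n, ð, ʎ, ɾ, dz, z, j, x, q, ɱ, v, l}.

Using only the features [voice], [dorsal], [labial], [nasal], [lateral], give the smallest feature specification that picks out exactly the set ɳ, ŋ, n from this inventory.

Every target segment is [+nasal], [−labial]; each remaining inventory member fails at least one of these. Each conjunct is needed — [−labial] alone would also admit /ʂ, tʃ, ʁ, θ, …/; [+nasal] alone would also admit /m, ɱ/ — and no other single listed feature has exactly this extension, so two is the minimum.

[+nasal, −labial]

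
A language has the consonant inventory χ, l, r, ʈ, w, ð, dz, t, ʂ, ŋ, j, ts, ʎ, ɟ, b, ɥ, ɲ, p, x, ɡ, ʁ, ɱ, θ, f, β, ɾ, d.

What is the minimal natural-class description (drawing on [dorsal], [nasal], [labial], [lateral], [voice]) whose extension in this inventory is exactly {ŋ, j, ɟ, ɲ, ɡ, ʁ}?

/ŋ, j, ɟ, ɲ, ɡ, ʁ/ are all [+voice], [−lateral], [−labial], [+dorsal], and no other segment in the inventory matches all four values. Dropping any one of them over-generates: [−lateral, −labial, +dorsal] alone would also admit /χ, x/; [+voice, −labial, +dorsal] alone would also admit /ʎ/; [+voice, −lateral, +dorsal] alone would also admit /w, ɥ/; [+voice, −lateral, −labial] alone would also admit /r, ð, dz, ɾ, …/. No other combination of three listed features picks out exactly this set either, so fewer than four features will not do.

[+voice, −lateral, −labial, +dorsal]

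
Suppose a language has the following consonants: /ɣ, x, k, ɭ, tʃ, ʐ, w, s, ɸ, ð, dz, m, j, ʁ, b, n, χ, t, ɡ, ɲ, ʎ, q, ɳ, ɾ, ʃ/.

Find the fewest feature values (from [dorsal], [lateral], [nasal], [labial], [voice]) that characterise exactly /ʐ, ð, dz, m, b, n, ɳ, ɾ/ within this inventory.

[+voice, −lateral, −dorsal]

The class [+voice], [−lateral], [−dorsal] has exactly /ʐ, ð, dz, m, b, n, ɳ, ɾ/ as its extension in this inventory. No smaller conjunction from the listed features achieves this: [−lateral, −dorsal] alone would also admit /tʃ, s, ɸ, t, …/; [+voice, −dorsal] alone would also admit /ɭ/; [+voice, −lateral] alone would also admit /ɣ, w, j, ʁ, …/; and checking the remaining two-feature bundles turns up none with this extension.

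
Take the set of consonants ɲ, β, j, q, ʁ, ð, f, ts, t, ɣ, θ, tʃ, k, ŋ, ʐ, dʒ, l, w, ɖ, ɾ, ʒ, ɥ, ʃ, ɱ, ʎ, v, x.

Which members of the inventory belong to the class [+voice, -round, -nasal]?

β, j, ʁ, ð, ɣ, ʐ, dʒ, l, ɖ, ɾ, ʒ, ʎ, v

Eliminate segments failing any feature: /ɲ, ŋ, ɱ/ are [+nasal]; /q, f, ts, t, θ, tʃ, k, ʃ, x/ are [-voice]; /w, ɥ/ are [+round]. The remaining /β, j, ʁ, ð, ɣ, ʐ, dʒ, l, ɖ, ɾ, ʒ, ʎ, v/ satisfy [+voice], [-round], [-nasal].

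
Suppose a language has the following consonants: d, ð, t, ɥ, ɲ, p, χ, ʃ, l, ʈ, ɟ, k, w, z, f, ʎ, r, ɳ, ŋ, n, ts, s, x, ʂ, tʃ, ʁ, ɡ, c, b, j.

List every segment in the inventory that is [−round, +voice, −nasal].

d, ð, l, ɟ, z, ʎ, r, ʁ, ɡ, b, j

Eliminate segments failing any feature: /t, p, χ, ʃ, ʈ, k, f, ts, s, x, ʂ, tʃ, c/ are [−voice]; /ɥ, w/ are [+round]; /ɲ, ɳ, ŋ, n/ are [+nasal]. The remaining /d, ð, l, ɟ, z, ʎ, r, ʁ, ɡ, b, j/ satisfy [−round], [+voice], [−nasal].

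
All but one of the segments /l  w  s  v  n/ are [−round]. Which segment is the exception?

w

/w/ is the labial-velar glide, which is [+round]; the rest — /l, v, n, s/ — are [−round].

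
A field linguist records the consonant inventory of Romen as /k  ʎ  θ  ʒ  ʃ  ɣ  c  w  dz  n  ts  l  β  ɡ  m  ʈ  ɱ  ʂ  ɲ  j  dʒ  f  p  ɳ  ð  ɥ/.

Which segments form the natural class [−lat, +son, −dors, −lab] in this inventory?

Among the inventory, the [−lateral] segments are /k, θ, ʒ, ʃ, ɣ, c, w, dz, n, ts, β, ɡ, m, ʈ, ɱ, ʂ, ɲ, j, dʒ, f, p, ɳ, ð, ɥ/.
Within that set, [+sonorant] gives /w, n, m, ɱ, ɲ, j, ɳ, ɥ/.
Of those, [−dorsal] gives /n, m, ɱ, ɳ/.
Of those, [−labial] leaves /n, ɳ/.

n, ɳ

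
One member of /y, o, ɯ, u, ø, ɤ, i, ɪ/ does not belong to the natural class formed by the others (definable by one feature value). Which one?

/ɯ, y, ø, u, o, i, ɤ/ are all [+tense], but /ɪ/ (high front unrounded lax vowel) is [-tense]. No other single segment can be removed to leave a set sharing one feature value that the removed segment lacks, so /ɪ/ is the odd one out.

ɪ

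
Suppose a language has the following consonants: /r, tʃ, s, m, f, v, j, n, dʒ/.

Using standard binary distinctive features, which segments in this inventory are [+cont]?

r, s, f, v, j

The [+continuant] segments here are /r, s, f, v, j/; the remaining /tʃ, m, n, dʒ/ are [−continuant].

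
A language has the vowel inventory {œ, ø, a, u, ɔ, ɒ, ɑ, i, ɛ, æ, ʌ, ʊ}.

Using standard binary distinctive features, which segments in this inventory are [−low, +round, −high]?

œ, ø, ɔ

First, the [−low] segments are /œ, ø, u, ɔ, i, ɛ, ʌ, ʊ/.
Then [+round] gives /œ, ø, u, ɔ, ʊ/.
Within that set, [−high] leaves /œ, ø, ɔ/.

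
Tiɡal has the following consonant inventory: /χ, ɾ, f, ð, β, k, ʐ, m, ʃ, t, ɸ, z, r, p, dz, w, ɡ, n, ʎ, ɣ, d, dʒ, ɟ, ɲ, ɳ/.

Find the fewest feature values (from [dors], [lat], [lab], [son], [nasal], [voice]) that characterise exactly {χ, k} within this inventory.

The class [−voice], [+dorsal] has exactly /χ, k/ as its extension in this inventory. No smaller conjunction from the listed features achieves this: [+dorsal] alone would also admit /w, ɡ, ʎ, ɣ, …/; [−voice] alone would also admit /f, ʃ, t, ɸ, …/; and checking the remaining single features turns up none with this extension.

[−voice, +dors]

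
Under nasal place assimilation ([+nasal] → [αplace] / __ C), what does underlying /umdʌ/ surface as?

The only nasal preceding a consonant is /m/ before /d/. /d/ is [+coronal], so /m/ → /n/, giving [undʌ].

[undʌ]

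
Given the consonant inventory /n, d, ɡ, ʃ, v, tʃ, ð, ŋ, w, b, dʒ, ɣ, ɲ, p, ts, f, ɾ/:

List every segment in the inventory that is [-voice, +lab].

First, the [-voice] segments are /ʃ, tʃ, p, ts, f/.
Of those, [+labial] leaves /p, f/.

p, f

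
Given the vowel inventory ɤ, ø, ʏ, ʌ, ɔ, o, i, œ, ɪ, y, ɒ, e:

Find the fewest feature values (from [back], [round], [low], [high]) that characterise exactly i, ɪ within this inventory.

Every target segment is [+high], [-round]; each remaining inventory member fails at least one of these. Each conjunct is needed — [-round] alone would also admit /ɤ, ʌ, e/; [+high] alone would also admit /ʏ, y/ — and no other single listed feature has exactly this extension, so two is the minimum.

[+high, -round]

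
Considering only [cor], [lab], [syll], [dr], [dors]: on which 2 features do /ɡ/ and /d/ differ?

The two segments share [−labial], [−syllabic], [−delayed release]. The only features from the list on which they differ: /ɡ/ is [−coronal] while /d/ is [+coronal]; /ɡ/ is [+dorsal] while /d/ is [−dorsal].

[coronal], [dorsal]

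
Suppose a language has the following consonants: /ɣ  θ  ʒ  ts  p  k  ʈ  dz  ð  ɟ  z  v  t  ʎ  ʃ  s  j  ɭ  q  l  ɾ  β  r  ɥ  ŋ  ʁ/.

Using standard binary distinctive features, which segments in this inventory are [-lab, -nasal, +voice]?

The [-labial] segments are /ɣ, θ, ʒ, ts, k, ʈ, dz, ð, ɟ, z, t, ʎ, ʃ, s, j, ɭ, q, l, ɾ, r, ŋ, ʁ/.
Intersecting with [-nasal] gives /ɣ, θ, ʒ, ts, k, ʈ, dz, ð, ɟ, z, t, ʎ, ʃ, s, j, ɭ, q, l, ɾ, r, ʁ/.
Within that set, [+voice] leaves /ɣ, ʒ, dz, ð, ɟ, z, ʎ, j, ɭ, l, ɾ, r, ʁ/.

ɣ, ʒ, dz, ð, ɟ, z, ʎ, j, ɭ, l, ɾ, r, ʁ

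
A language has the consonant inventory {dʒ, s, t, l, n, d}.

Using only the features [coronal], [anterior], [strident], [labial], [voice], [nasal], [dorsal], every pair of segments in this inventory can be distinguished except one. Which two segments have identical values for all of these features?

/l/ (alveolar lateral approximant) and /d/ (voiced alveolar stop) are both [+coronal], [+anterior], [−strident], [−labial], [+voice], [−nasal], [−dorsal], so none of the listed features separates them. (They do differ in [sonorant] and [lateral], which are not among the given features.) Every other pair in the inventory differs on at least one listed feature.

l, d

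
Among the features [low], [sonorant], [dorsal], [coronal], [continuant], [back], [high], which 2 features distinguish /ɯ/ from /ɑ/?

[high], [low]

/ɯ/ is the high back unrounded vowel and /ɑ/ is the low back unrounded vowel. Both are [+sonorant], [+dorsal], [−coronal], [+continuant], [+back]. /ɯ/ is [+high] while /ɑ/ is [−high]; /ɯ/ is [−low] while /ɑ/ is [+low], so the distinguishing features are [high], [low].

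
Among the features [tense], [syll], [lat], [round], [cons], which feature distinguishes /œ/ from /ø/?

[tense]

The two segments share [+syllabic], [−lateral], [+round], [−consonantal]. The only feature from the list on which they differ: /œ/ is [−tense] while /ø/ is [+tense].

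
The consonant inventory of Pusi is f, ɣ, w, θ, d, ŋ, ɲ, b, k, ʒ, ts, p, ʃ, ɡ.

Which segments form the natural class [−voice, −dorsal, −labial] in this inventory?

θ, ts, ʃ

Among the inventory, the [−voice] segments are /f, θ, k, ts, p, ʃ/.
Then [−dorsal] gives /f, θ, ts, p, ʃ/.
Of those, [−labial] leaves /θ, ts, ʃ/.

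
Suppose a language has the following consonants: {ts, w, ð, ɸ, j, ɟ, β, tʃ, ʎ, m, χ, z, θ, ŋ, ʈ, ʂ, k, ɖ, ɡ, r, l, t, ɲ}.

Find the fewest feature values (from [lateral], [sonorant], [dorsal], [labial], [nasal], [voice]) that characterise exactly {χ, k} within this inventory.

[-voice, +dorsal]

The class [-voice], [+dorsal] has exactly /χ, k/ as its extension in this inventory. No smaller conjunction from the listed features achieves this: [+dorsal] alone would also admit /w, j, ɟ, ʎ, …/; [-voice] alone would also admit /ts, ɸ, tʃ, θ, …/; and checking the remaining single features turns up none with this extension.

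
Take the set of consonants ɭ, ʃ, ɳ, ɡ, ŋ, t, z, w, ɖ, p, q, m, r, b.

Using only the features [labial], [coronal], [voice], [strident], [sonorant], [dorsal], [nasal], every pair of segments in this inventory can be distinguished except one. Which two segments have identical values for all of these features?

r, ɭ

On the given features, /r/ and /ɭ/ have an identical profile: [-labial], [+coronal], [+voice], [-strident], [+sonorant], [-dorsal], [-nasal]. No other two segments in the inventory coincide on all 7 features. (They do differ in [lateral] and [anterior], which are not among the given features.)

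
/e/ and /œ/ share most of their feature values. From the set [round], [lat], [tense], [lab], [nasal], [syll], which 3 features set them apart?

The two segments share [−lateral], [−nasal], [+syllabic]. The only features from the list on which they differ: /e/ is [−labial] while /œ/ is [+labial]; /e/ is [−round] while /œ/ is [+round]; /e/ is [+tense] while /œ/ is [−tense].

[labial], [round], [tense]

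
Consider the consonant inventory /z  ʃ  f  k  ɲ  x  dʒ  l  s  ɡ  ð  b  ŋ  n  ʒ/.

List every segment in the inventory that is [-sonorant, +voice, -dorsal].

z, dʒ, ð, b, ʒ

Checking each segment against [-sonorant], [+voice], [-dorsal]: /z/ (voiced alveolar fricative), /dʒ/ (voiced postalveolar affricate), /ð/ (voiced dental fricative), /b/ (voiced bilabial stop), /ʒ/ (voiced postalveolar fricative) satisfy every feature; every other segment in the inventory fails at least one.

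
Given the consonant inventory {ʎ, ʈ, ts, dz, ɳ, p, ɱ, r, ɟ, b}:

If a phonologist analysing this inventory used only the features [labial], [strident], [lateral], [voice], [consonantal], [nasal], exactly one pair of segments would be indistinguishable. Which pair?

Both /ɟ/ and /r/ are [-labial], [-strident], [-lateral], [+voice], [+consonantal], [-nasal]. Since the list omits [sonorant], [continuant] and [dorsal] — which do distinguish the voiced palatal stop from the alveolar trill — this pair collapses; all other pairs remain distinct.

ɟ, r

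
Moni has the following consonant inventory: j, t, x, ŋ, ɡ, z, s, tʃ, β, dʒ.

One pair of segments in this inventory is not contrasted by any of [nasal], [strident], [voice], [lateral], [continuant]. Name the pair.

β, j

/β/ (voiced bilabial fricative) and /j/ (palatal glide) are both [−nasal], [−strident], [+voice], [−lateral], [+continuant], so none of the listed features separates them. (They do differ in [sonorant], [labial] and [dorsal], which are not among the given features.) Every other pair in the inventory differs on at least one listed feature.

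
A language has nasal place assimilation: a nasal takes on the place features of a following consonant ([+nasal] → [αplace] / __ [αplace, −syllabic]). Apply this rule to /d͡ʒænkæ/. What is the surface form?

[d͡ʒæŋkæ]

In /d͡ʒænkæ/, the nasal /n/ precedes /k/, which is [+dorsal]. The nasal assimilates in place, becoming the [+dorsal] nasal /ŋ/. The surface form is [d͡ʒæŋkæ].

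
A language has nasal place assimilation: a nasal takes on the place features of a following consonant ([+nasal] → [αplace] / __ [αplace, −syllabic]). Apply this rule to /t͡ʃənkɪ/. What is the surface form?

The only nasal preceding a consonant is /n/ before /k/. /k/ is [+dorsal], so /n/ → /ŋ/, giving [t͡ʃəŋkɪ].

[t͡ʃəŋkɪ]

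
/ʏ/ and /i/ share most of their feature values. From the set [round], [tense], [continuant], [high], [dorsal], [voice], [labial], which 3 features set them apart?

[labial], [round], [tense]

/ʏ/ is the high front rounded lax vowel and /i/ is the high front unrounded tense vowel. Both are [+continuant], [+high], [+dorsal], [+voice]. /ʏ/ is [+labial] while /i/ is [−labial]; /ʏ/ is [+round] while /i/ is [−round]; /ʏ/ is [−tense] while /i/ is [+tense], so the distinguishing features are [labial], [round], [tense].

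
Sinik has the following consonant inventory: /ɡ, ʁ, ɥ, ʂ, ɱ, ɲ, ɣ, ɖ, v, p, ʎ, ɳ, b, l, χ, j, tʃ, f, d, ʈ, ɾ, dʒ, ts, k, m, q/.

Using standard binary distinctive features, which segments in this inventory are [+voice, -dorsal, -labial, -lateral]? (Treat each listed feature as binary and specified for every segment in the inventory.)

Eliminate segments failing any feature: /ɡ, ʁ, ɥ, ɲ, ɣ, ʎ, j/ are [+dorsal]; /ʂ, p, χ, tʃ, f, ʈ, ts, k, q/ are [-voice]; /ɱ, v, b, m/ are [+labial]; /l/ is [+lateral]. The remaining /ɖ, ɳ, d, ɾ, dʒ/ satisfy [+voice], [-dorsal], [-labial], [-lateral].

ɖ, ɳ, d, ɾ, dʒ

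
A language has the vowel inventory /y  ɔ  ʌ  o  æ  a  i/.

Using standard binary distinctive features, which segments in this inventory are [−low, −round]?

ʌ, i

Eliminate segments failing any feature: /y, ɔ, o/ are [+round]; /æ, a/ are [+low]. The remaining /ʌ, i/ satisfy [−low], [−round].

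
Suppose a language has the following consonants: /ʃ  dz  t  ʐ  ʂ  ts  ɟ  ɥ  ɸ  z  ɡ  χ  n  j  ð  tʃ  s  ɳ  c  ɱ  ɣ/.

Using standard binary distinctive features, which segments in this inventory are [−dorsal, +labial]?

ɸ, ɱ

Checking each segment against [−dorsal], [+labial]: /ɸ/ (voiceless bilabial fricative), /ɱ/ (labiodental nasal) satisfy every feature; every other segment in the inventory fails at least one.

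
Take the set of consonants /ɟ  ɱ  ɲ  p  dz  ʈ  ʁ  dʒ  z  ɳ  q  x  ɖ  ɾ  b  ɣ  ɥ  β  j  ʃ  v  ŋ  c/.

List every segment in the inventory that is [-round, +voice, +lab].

ɱ, b, β, v

Eliminate segments failing any feature: /ɟ, ɲ, dz, ʁ, dʒ, z, ɳ, ɖ, ɾ, ɣ, j, ŋ/ are [-labial]; /p, ʈ, q, x, ʃ, c/ are [-voice]; /ɥ/ is [+round]. The remaining /ɱ, b, β, v/ satisfy [-round], [+voice], [+labial].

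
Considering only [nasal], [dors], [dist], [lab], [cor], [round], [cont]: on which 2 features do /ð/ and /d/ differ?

/ð/ (voiced dental fricative) and /d/ (voiced alveolar stop) agree on [−nasal], [−dorsal], [−labial], [+coronal], [−round]. They differ on [continuant] (/ð/ [+], /d/ [−]), [distributed] (/ð/ [+], /d/ [−]).

[continuant], [distributed]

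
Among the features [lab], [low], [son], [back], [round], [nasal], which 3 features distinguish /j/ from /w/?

The two segments share [−low], [+sonorant], [−nasal]. The only features from the list on which they differ: /j/ is [−labial] while /w/ is [+labial]; /j/ is [−round] while /w/ is [+round]; /j/ is [−back] while /w/ is [+back].

[labial], [round], [back]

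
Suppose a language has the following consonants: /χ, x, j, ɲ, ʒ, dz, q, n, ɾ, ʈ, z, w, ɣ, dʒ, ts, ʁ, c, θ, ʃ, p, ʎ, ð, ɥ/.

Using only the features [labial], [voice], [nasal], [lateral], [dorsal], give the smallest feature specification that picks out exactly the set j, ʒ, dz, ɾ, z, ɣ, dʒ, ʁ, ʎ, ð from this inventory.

[+voice, −nasal, −labial]

/j, ʒ, dz, ɾ, z, ɣ, dʒ, ʁ, ʎ, ð/ are all [+voice], [−nasal], [−labial], and no other segment in the inventory matches all three values. Dropping any one of them over-generates: [−nasal, −labial] alone would also admit /χ, x, q, ʈ, …/; [+voice, −labial] alone would also admit /ɲ, n/; [+voice, −nasal] alone would also admit /w, ɥ/. No other combination of two listed features picks out exactly this set either, so fewer than three features will not do.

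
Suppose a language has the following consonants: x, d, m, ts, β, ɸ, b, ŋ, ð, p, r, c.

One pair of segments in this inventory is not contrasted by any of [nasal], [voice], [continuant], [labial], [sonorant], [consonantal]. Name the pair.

On the given features, /ts/ and /c/ have an identical profile: [−nasal], [−voice], [−continuant], [−labial], [−sonorant], [+consonantal]. No other two segments in the inventory coincide on all 6 features. (They do differ in [strident], [delayed release] and [dorsal], which are not among the given features.)

ts, c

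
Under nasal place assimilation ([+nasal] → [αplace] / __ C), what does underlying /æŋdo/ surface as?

[ændo]

In /æŋdo/, the nasal /ŋ/ precedes /d/, which is [+coronal]. The nasal assimilates in place, becoming the [+coronal] nasal /n/. The surface form is [ændo].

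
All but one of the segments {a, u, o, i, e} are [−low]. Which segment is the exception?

Every segment except /a/ is [−low]. /a/ (low unrounded vowel) is [+low], so it is the exception.

a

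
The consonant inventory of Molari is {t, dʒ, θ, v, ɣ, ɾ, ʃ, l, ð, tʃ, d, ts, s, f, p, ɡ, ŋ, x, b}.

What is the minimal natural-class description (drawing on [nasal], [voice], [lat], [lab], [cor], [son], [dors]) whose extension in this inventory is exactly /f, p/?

[-voice, +lab]

/f, p/ are all [-voice], [+labial], and no other segment in the inventory matches both values. Dropping any one of them over-generates: [+labial] alone would also admit /v, b/; [-voice] alone would also admit /t, θ, ʃ, tʃ, …/. No other single listed feature picks out exactly this set either, so fewer than two features will not do.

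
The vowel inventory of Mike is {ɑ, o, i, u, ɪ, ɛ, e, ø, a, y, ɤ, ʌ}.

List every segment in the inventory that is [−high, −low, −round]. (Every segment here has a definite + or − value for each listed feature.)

ɛ, e, ɤ, ʌ

Eliminate segments failing any feature: /ɑ, a/ are [+low]; /o, ø/ are [+round]; /i, u, ɪ, y/ are [+high]. The remaining /ɛ, e, ɤ, ʌ/ satisfy [−high], [−low], [−round].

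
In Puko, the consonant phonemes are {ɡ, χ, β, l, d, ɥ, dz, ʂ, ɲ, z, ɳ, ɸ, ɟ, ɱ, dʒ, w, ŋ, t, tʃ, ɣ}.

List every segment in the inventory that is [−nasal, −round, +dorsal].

ɡ, χ, ɟ, ɣ

Among the inventory, the [−nasal] segments are /ɡ, χ, β, l, d, ɥ, dz, ʂ, z, ɸ, ɟ, dʒ, w, t, tʃ, ɣ/.
Among these, [−round] gives /ɡ, χ, β, l, d, dz, ʂ, z, ɸ, ɟ, dʒ, t, tʃ, ɣ/.
Then [+dorsal] leaves /ɡ, χ, ɟ, ɣ/.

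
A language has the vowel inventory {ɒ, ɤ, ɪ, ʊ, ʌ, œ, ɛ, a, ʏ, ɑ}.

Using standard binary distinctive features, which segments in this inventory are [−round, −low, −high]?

ɤ, ʌ, ɛ

Eliminate segments failing any feature: /ɒ, ʊ, œ, ʏ/ are [+round]; /ɪ/ is [+high]; /a, ɑ/ are [+low]. The remaining /ɤ, ʌ, ɛ/ satisfy [−round], [−low], [−high].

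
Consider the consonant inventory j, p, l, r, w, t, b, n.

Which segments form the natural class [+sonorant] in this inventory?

j, l, r, w, n

The [+sonorant] segments here are /j, l, r, w, n/; the remaining /p, t, b/ are [-sonorant].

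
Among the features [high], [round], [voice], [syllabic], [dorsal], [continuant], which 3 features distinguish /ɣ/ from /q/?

/ɣ/ (voiced velar fricative) and /q/ (voiceless uvular stop) agree on [-round], [-syllabic], [+dorsal]. They differ on [voice] (/ɣ/ [+], /q/ [-]), [continuant] (/ɣ/ [+], /q/ [-]), [high] (/ɣ/ [+], /q/ [-]).

[voice], [continuant], [high]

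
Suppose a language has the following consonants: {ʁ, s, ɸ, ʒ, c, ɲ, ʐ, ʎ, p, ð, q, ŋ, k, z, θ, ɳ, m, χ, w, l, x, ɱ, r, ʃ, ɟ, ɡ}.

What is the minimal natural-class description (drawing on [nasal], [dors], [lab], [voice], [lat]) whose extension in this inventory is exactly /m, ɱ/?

/m, ɱ/ are all [+nasal], [+labial], and no other segment in the inventory matches both values. Dropping any one of them over-generates: [+labial] alone would also admit /ɸ, p, w/; [+nasal] alone would also admit /ɲ, ŋ, ɳ/. No other single listed feature picks out exactly this set either, so fewer than two features will not do.

[+nasal, +lab]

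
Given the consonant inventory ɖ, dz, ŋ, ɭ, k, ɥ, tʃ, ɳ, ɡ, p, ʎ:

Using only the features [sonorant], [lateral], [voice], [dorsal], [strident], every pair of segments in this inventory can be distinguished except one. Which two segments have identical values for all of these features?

Both /ɥ/ and /ŋ/ are [+sonorant], [−lateral], [+voice], [+dorsal], [−strident]. Since the list omits [nasal], [continuant], [labial], [round] and [back] — which do distinguish the labial-palatal glide from the velar nasal — this pair collapses; all other pairs remain distinct.

ɥ, ŋ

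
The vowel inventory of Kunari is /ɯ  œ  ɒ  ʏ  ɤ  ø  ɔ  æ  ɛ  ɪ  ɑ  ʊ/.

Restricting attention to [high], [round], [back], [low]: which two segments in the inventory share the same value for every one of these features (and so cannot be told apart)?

œ, ø

On the given features, /œ/ and /ø/ have an identical profile: [−high], [+round], [−back], [−low]. No other two segments in the inventory coincide on all 4 features. (They do differ in [tense], which is not among the given features.)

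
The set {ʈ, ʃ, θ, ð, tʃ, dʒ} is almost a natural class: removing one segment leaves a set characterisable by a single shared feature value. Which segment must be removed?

The remaining segments after removing /ʈ/ share [+distributed]; /ʈ/ (voiceless retroflex stop) is [−distributed]. For every other candidate removal, the leftover set fails to share any single feature value that the removed segment lacks.

ʈ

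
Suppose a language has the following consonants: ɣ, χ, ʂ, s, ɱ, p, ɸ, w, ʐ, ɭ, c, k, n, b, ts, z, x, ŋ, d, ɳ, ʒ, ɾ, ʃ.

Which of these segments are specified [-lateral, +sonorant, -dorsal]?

Among the inventory, the [-lateral] segments are /ɣ, χ, ʂ, s, ɱ, p, ɸ, w, ʐ, c, k, n, b, ts, z, x, ŋ, d, ɳ, ʒ, ɾ, ʃ/.
Within that set, [+sonorant] gives /ɱ, w, n, ŋ, ɳ, ɾ/.
Then [-dorsal] leaves /ɱ, n, ɳ, ɾ/.

ɱ, n, ɳ, ɾ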